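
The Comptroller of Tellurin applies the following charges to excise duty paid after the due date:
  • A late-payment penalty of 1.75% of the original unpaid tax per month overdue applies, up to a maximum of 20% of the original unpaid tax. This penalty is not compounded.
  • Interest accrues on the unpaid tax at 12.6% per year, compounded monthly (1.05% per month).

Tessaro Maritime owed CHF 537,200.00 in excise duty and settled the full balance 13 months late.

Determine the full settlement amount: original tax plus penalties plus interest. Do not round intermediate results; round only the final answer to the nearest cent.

CHF 722,770.07

Penalty (uncapped): 13 × 1.75% × CHF 537,200.00 = CHF 122,213.00; cap = 20% × CHF 537,200.00 = CHF 107,440.00 → penalty = CHF 107,440.00
Interest: CHF 537,200.00 × ((1 + 0.0105)^13 − 1) = CHF 537,200.00 × 0.1454394… = CHF 78,130.0662…
Total = CHF 537,200.00 + CHF 107,440.0000 + CHF 78,130.0662… = CHF 722,770.07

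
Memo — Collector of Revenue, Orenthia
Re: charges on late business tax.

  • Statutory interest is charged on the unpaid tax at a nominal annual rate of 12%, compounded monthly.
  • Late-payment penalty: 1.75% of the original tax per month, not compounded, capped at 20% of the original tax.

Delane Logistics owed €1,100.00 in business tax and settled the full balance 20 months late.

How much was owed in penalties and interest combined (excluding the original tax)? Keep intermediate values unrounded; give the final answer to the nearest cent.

€462.21

Penalty (uncapped): 20 × 1.75% × €1,100.00 = €385.00; cap = 20% × €1,100.00 = €220.00 → penalty = €220.00
Interest (12%/yr ÷ 12 = 1%/month): €1,100.00 × ((1 + 0.01)^20 − 1) = €242.2090…
Penalties + interest = €220.0000 + €242.2090… = €462.21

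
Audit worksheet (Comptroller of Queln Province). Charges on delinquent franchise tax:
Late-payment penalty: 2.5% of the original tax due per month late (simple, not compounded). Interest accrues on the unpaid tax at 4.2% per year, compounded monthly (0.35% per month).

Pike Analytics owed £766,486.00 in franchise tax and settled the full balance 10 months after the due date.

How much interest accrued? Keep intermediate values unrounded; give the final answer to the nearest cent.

Interest: £766,486.00 × ((1 + 0.0035)^10 − 1) = £766,486.00 × 0.0355564… = £27,253.5032…

£27,253.50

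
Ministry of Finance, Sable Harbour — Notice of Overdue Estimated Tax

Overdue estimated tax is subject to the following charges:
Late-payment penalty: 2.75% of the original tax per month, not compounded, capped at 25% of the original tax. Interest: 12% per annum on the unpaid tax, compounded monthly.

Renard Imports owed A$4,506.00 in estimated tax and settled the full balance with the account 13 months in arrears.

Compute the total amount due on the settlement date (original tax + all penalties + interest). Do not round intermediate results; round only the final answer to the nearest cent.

A$6,254.75

Penalty (uncapped): 13 × 2.75% × A$4,506.00 = A$1,610.90…; cap = 25% × A$4,506.00 = A$1,126.50 → penalty = A$1,126.50
Interest (12%/yr ÷ 12 = 1%/month): A$4,506.00 × ((1 + 0.01)^13 − 1) = A$622.2483…
Total = A$4,506.00 + A$1,126.5000 + A$622.2483… = A$6,254.75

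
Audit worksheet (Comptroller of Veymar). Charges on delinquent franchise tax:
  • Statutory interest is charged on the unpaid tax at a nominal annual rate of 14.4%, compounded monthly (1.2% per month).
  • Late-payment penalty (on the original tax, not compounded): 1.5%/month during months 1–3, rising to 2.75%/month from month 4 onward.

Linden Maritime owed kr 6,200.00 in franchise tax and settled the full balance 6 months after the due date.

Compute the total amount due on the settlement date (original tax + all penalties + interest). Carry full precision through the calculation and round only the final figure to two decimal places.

kr 7,450.51

Penalty, months 1–3: 3 × 1.5% × kr 6,200.00 = kr 279.00
Penalty, months 4–6: 3 × 2.75% × kr 6,200.00 = kr 511.50
Interest: kr 6,200.00 × ((1 + 0.012)^6 − 1) = kr 6,200.00 × 0.0741949… = kr 460.0082…
Total = kr 6,200.00 + kr 790.5000 + kr 460.0082… = kr 7,450.51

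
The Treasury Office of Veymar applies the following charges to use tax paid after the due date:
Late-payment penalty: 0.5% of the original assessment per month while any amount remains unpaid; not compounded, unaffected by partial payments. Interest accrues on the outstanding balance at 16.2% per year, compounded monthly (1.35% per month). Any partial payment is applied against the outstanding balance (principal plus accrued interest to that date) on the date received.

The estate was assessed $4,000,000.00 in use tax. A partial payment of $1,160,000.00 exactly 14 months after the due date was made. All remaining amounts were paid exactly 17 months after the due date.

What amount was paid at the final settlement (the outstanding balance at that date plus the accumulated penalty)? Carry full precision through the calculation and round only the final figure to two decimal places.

Balance at month 14: $4,000,000.0000 × (1 + 0.0135)^14 = $4,826,057.9638…
After $1,160,000.00 payment: $4,826,057.9638… − $1,160,000.00 = $3,666,057.9638…
Balance at month 17: $3,666,057.9638… × (1 + 0.0135)^3 = $3,816,546.7484…
Penalty: 17 × 0.5% × $4,000,000.00 = $340,000.00
Final settlement = outstanding balance + penalty = $3,816,546.7484… + $340,000.00 = $4,156,546.75

$4,156,546.75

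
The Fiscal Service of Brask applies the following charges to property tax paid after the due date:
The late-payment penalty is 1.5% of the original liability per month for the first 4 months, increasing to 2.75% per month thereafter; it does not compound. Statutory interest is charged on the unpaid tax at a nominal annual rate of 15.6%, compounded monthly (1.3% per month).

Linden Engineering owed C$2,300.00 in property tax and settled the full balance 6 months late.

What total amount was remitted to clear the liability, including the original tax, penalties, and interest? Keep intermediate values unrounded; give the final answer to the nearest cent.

Penalty, months 1–4: 4 × 1.5% × C$2,300.00 = C$138.00
Penalty, months 5–6: 2 × 2.75% × C$2,300.00 = C$126.50
Interest: C$2,300.00 × ((1 + 0.013)^6 − 1) = C$2,300.00 × 0.0805794… = C$185.3326…
Total = C$2,300.00 + C$264.5000 + C$185.3326… = C$2,749.83

C$2,749.83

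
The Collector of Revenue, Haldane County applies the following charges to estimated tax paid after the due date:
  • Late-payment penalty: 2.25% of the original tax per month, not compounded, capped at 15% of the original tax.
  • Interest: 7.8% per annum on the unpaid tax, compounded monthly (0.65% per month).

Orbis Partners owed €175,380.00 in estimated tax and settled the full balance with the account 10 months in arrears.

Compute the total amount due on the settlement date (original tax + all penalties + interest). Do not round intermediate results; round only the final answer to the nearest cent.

Penalty (uncapped): 10 × 2.25% × €175,380.00 = €39,460.50; cap = 15% × €175,380.00 = €26,307.00 → penalty = €26,307.00
Interest: €175,380.00 × ((1 + 0.0065)^10 − 1) = €175,380.00 × 0.0669346… = €11,738.9871…
Total = €175,380.00 + €26,307.0000 + €11,738.9871… = €213,425.99

€213,425.99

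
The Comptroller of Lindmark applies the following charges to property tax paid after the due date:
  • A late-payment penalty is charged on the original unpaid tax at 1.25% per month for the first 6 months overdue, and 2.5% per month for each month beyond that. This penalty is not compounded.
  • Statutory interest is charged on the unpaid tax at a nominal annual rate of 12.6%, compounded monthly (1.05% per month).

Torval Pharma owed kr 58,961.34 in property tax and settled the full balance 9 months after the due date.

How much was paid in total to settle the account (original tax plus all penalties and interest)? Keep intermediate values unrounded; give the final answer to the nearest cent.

Penalty, months 1–6: 6 × 1.25% × kr 58,961.34 = kr 4,422.10…
Penalty, months 7–9: 3 × 2.5% × kr 58,961.34 = kr 4,422.10…
Interest: kr 58,961.34 × ((1 + 0.0105)^9 − 1) = kr 58,961.34 × 0.0985678… = kr 5,811.6889…
Total = kr 58,961.34 + kr 8,844.2010 + kr 5,811.6889… = kr 73,617.23

kr 73,617.23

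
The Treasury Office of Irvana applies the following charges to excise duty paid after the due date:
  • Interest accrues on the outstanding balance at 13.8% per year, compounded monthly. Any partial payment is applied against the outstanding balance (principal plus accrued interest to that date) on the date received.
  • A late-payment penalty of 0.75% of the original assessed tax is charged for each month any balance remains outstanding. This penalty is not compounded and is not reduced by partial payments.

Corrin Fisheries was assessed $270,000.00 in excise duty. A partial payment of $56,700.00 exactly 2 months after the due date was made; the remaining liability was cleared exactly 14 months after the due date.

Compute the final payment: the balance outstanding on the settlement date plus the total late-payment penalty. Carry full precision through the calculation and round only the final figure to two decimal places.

$280,184.71

Monthly rate = 13.8% ÷ 12 = 1.15%
Balance at month 2: $270,000.0000 × (1 + 0.0115)^2 = $276,245.7075
After $56,700.00 payment: $276,245.7075 − $56,700.00 = $219,545.7075
Balance at month 14: $219,545.7075 × (1 + 0.0115)^12 = $251,834.7144…
Penalty: 14 × 0.75% × $270,000.00 = $28,350.00
Final settlement = outstanding balance + penalty = $251,834.7144… + $28,350.00 = $280,184.71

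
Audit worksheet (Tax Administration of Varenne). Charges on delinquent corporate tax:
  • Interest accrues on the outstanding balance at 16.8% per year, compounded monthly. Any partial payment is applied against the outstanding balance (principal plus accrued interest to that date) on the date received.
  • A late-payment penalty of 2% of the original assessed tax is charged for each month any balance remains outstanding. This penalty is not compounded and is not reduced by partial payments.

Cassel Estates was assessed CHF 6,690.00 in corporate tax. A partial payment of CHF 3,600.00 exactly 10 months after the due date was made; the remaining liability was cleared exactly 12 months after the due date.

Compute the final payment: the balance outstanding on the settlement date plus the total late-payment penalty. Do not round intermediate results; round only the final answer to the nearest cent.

Monthly rate = 16.8% ÷ 12 = 1.4%
Balance at month 10: CHF 6,690.0000 × (1 + 0.014)^10 = CHF 7,687.8636…
After CHF 3,600.00 payment: CHF 7,687.8636… − CHF 3,600.00 = CHF 4,087.8636…
Balance at month 12: CHF 4,087.8636… × (1 + 0.014)^2 = CHF 4,203.1250…
Penalty: 12 × 2% × CHF 6,690.00 = CHF 1,605.60
Final settlement = outstanding balance + penalty = CHF 4,203.1250… + CHF 1,605.60 = CHF 5,808.72

CHF 5,808.72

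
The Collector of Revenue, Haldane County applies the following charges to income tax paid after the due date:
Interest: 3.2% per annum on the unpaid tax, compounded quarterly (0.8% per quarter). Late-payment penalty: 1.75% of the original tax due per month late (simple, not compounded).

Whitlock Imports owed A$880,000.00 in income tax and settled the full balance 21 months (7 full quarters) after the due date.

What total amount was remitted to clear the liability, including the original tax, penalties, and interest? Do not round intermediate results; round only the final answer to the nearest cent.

Late-payment penalty = 1.75% × A$880,000.00 × 21 mo = A$323,400.00
Interest: A$880,000.00 × ((1 + 0.008)^7 − 1) = A$880,000.00 × 0.0573621… = A$50,478.6164…
Total = A$880,000.00 + A$323,400.0000 + A$50,478.6164… = A$1,253,878.62

A$1,253,878.62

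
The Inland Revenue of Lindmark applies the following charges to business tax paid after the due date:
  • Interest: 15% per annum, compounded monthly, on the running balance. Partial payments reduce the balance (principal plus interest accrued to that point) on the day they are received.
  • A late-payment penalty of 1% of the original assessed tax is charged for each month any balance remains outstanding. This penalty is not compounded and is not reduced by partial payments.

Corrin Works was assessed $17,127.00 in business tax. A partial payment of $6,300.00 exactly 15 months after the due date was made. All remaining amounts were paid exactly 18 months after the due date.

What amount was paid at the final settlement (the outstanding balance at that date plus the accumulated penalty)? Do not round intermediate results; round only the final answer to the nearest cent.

$17,962.28

Monthly rate = 15% ÷ 12 = 1.25%
Balance at month 15: $17,127.0000 × (1 + 0.0125)^15 = $20,635.1094…
After $6,300.00 payment: $20,635.1094… − $6,300.00 = $14,335.1094…
Balance at month 18: $14,335.1094… × (1 + 0.0125)^3 = $14,879.4236…
Penalty: 18 × 1% × $17,127.00 = $3,082.86
Final settlement = outstanding balance + penalty = $14,879.4236… + $3,082.86 = $17,962.28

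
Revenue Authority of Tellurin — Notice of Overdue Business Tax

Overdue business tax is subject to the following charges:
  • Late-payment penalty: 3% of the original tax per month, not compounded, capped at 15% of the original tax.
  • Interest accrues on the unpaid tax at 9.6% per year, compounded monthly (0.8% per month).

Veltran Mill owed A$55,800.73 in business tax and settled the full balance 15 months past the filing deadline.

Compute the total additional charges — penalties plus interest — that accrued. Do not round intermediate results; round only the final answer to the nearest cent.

A$15,454.49

Penalty (uncapped): 15 × 3% × A$55,800.73 = A$25,110.33…; cap = 15% × A$55,800.73 = A$8,370.11… → penalty = A$8,370.11…
Interest: A$55,800.73 × ((1 + 0.008)^15 − 1) = A$55,800.73 × 0.1269587… = A$7,084.3854…
Penalties + interest = A$8,370.1095 + A$7,084.3854… = A$15,454.49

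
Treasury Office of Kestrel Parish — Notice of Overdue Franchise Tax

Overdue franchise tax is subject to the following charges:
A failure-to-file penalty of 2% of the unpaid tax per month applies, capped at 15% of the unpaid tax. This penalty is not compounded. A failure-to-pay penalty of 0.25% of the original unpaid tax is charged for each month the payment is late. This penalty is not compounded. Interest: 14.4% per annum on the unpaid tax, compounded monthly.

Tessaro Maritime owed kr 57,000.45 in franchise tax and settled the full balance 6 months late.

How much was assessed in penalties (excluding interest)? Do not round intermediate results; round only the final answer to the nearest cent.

Failure-to-file: 6 × 2% × kr 57,000.45 = kr 6,840.05… (under the 15% cap)
Failure-to-pay penalty = 0.25% × kr 57,000.45 × 6 mo = kr 855.01…
Total penalty = kr 6,840.05… + kr 855.01… = kr 7,695.06

kr 7,695.06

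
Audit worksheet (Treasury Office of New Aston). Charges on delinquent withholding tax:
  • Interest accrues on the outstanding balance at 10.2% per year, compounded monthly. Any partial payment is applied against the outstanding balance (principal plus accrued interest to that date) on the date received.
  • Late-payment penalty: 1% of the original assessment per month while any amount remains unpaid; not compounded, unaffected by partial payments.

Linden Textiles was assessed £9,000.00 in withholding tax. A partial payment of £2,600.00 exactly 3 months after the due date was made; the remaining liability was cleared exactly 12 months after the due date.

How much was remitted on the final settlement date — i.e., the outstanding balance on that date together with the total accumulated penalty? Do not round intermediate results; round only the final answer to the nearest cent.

£8,236.36

Monthly rate = 10.2% ÷ 12 = 0.85%
Balance at month 3: £9,000.0000 × (1 + 0.0085)^3 = £9,231.4563…
After £2,600.00 payment: £9,231.4563… − £2,600.00 = £6,631.4563…
Balance at month 12: £6,631.4563… × (1 + 0.0085)^9 = £7,156.3576…
Penalty: 12 × 1% × £9,000.00 = £1,080.00
Final settlement = outstanding balance + penalty = £7,156.3576… + £1,080.00 = £8,236.36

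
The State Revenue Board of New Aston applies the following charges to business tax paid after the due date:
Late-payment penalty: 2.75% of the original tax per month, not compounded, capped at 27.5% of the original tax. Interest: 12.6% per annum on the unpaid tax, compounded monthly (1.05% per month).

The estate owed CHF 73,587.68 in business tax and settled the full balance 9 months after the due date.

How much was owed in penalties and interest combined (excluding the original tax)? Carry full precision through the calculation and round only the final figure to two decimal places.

CHF 25,466.33

Penalty: 9 × 2.75% × CHF 73,587.68 = CHF 18,212.95… (below the 27.5% cap of CHF 20,236.61…)
Interest: CHF 73,587.68 × ((1 + 0.0105)^9 − 1) = CHF 73,587.68 × 0.0985678… = CHF 7,253.3749…
Penalties + interest = CHF 18,212.9508 + CHF 7,253.3749… = CHF 25,466.33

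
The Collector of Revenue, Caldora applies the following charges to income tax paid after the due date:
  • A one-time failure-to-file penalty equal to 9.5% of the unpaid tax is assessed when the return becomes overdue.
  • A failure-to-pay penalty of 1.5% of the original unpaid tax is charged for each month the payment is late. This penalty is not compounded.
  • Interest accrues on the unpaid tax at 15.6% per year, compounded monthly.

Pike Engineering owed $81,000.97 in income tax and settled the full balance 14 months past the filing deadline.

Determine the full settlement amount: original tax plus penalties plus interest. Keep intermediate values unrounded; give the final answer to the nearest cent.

$121,761.31

Failure-to-file penalty: 9.5% × $81,000.97 = $7,695.09…
Failure-to-pay penalty: 14 × 1.5% × $81,000.97 = $17,010.20…
Interest (15.6%/yr ÷ 12 = 1.3%/month): $81,000.97 × ((1 + 0.013)^14 − 1) = $16,055.0448…
Total = $81,000.97 + $24,705.2959… + $16,055.0448… = $121,761.31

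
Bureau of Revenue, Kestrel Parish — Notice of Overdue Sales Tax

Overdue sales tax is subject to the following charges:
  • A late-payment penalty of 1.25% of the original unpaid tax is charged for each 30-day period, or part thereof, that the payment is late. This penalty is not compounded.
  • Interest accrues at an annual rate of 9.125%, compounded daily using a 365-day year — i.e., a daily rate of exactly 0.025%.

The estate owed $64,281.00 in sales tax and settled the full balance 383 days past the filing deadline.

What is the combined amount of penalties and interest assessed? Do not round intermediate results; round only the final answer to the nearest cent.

Penalty periods: ⌈383/30⌉ = 13; penalty = 13 × 1.25% × $64,281.00 = $10,445.66…
Interest: $64,281.00 × ((1 + 0.00025)^383 − 1) = $64,281.00 × 0.10047074… = $6,458.3596…
Penalties + interest = $10,445.6625 + $6,458.3596… = $16,904.02

$16,904.02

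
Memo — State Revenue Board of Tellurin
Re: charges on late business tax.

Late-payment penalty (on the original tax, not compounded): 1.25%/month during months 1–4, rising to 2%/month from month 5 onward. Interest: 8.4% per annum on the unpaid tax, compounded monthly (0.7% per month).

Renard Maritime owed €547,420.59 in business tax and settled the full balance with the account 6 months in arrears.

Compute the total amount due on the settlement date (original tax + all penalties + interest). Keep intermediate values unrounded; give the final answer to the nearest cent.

€620,086.24

Penalty, months 1–4: 4 × 1.25% × €547,420.59 = €27,371.03…
Penalty, months 5–6: 2 × 2% × €547,420.59 = €21,896.82…
Interest: €547,420.59 × ((1 + 0.007)^6 − 1) = €547,420.59 × 0.0427419… = €23,397.7940…
Total = €547,420.59 + €49,267.8531 + €23,397.7940… = €620,086.24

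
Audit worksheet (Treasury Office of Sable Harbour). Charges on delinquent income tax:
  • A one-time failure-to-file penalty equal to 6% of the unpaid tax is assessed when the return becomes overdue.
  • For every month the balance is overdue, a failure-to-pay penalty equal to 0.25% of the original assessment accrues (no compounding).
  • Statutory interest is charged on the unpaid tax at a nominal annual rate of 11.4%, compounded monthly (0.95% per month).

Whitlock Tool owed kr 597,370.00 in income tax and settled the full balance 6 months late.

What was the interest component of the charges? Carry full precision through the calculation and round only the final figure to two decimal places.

Interest: kr 597,370.00 × ((1 + 0.0095)^6 − 1) = kr 597,370.00 × 0.0583710… = kr 34,869.0963…

kr 34,869.10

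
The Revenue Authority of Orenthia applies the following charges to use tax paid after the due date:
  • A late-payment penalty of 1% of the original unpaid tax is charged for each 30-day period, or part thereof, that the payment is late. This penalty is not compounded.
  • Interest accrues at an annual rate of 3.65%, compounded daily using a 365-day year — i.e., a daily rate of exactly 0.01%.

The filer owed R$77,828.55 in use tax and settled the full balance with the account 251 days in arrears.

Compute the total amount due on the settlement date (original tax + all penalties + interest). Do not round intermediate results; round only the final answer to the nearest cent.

Penalty periods: ⌈251/30⌉ = 9; penalty = 9 × 1% × R$77,828.55 = R$7,004.57…
Interest: R$77,828.55 × ((1 + 0.0001)^251 − 1) = R$77,828.55 × 0.02541637… = R$1,978.1193…
Total = R$77,828.55 + R$7,004.5695 + R$1,978.1193… = R$86,811.24

R$86,811.24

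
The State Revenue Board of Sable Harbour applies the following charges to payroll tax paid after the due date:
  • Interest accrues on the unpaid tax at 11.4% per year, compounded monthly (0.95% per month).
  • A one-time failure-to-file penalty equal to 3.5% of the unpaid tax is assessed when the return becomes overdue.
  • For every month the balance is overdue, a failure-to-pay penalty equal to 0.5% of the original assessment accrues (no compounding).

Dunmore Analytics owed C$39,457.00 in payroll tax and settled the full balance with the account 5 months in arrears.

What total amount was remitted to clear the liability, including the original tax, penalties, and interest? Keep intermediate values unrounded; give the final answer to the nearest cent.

Failure-to-file penalty: 3.5% × C$39,457.00 = C$1,381.00…
Failure-to-pay penalty: 5 × 0.5% × C$39,457.00 = C$986.43…
Interest: C$39,457.00 × ((1 + 0.0095)^5 − 1) = C$39,457.00 × 0.0484111… = C$1,910.1573…
Total = C$39,457.00 + C$2,367.4200 + C$1,910.1573… = C$43,734.58

C$43,734.58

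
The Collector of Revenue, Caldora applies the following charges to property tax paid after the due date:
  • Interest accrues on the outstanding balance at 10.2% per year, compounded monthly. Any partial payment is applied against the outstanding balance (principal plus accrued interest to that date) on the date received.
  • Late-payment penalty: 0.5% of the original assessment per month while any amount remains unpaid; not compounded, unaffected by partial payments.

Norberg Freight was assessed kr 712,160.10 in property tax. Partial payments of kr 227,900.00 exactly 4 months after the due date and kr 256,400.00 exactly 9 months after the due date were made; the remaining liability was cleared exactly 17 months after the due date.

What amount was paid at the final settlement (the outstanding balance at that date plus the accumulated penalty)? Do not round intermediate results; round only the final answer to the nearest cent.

Monthly rate = 10.2% ÷ 12 = 0.85%
Balance at month 4: kr 712,160.1000 × (1 + 0.0085)^4 = kr 736,684.0179…
After kr 227,900.00 payment: kr 736,684.0179… − kr 227,900.00 = kr 508,784.0179…
Balance at month 9: kr 508,784.0179… × (1 + 0.0085)^5 = kr 530,778.0730…
After kr 256,400.00 payment: kr 530,778.0730… − kr 256,400.00 = kr 274,378.0730…
Balance at month 17: kr 274,378.0730… × (1 + 0.0085)^8 = kr 293,600.3859…
Penalty: 17 × 0.5% × kr 712,160.10 = kr 60,533.61…
Final settlement = outstanding balance + penalty = kr 293,600.3859… + kr 60,533.61… = kr 354,133.99

kr 354,133.99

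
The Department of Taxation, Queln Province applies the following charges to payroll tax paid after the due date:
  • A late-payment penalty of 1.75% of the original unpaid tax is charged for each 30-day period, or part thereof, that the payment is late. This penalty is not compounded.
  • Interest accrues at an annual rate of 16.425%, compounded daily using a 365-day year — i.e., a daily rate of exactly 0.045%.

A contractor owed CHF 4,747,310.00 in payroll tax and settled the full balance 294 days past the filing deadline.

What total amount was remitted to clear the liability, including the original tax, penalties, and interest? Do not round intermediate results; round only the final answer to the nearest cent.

CHF 6,249,438.33

Penalty periods: ⌈294/30⌉ = 10; penalty = 10 × 1.75% × CHF 4,747,310.00 = CHF 830,779.25
Interest: CHF 4,747,310.00 × ((1 + 0.00045)^294 − 1) = CHF 4,747,310.00 × 0.14141674… = CHF 671,349.0835…
Total = CHF 4,747,310.00 + CHF 830,779.2500 + CHF 671,349.0835… = CHF 6,249,438.33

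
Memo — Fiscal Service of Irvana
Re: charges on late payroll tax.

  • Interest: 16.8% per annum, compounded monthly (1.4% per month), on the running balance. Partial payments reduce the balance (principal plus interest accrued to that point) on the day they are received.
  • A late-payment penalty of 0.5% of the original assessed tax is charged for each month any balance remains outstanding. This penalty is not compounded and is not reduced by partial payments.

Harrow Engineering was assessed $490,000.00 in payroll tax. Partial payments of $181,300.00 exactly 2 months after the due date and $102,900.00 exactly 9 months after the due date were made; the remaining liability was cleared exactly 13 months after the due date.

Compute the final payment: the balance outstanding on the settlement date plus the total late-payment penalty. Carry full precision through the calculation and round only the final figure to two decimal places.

Balance at month 2: $490,000.0000 × (1 + 0.014)^2 = $503,816.0400
After $181,300.00 payment: $503,816.0400 − $181,300.00 = $322,516.0400
Balance at month 9: $322,516.0400 × (1 + 0.014)^7 = $355,481.4997…
After $102,900.00 payment: $355,481.4997… − $102,900.00 = $252,581.4997…
Balance at month 13: $252,581.4997… × (1 + 0.014)^4 = $267,025.8815…
Penalty: 13 × 0.5% × $490,000.00 = $31,850.00
Final settlement = outstanding balance + penalty = $267,025.8815… + $31,850.00 = $298,875.88

$298,875.88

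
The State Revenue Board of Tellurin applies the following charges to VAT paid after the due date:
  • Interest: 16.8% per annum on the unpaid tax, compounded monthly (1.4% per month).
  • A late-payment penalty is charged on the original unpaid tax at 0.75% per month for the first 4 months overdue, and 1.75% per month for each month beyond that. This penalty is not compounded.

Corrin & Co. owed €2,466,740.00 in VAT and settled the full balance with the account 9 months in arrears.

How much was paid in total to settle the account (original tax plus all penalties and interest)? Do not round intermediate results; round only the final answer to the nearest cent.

Penalty, months 1–4: 4 × 0.75% × €2,466,740.00 = €74,002.20
Penalty, months 5–9: 5 × 1.75% × €2,466,740.00 = €215,839.75
Interest: €2,466,740.00 × ((1 + 0.014)^9 − 1) = €2,466,740.00 × 0.1332914… = €328,795.2399…
Total = €2,466,740.00 + €289,841.9500 + €328,795.2399… = €3,085,377.19

€3,085,377.19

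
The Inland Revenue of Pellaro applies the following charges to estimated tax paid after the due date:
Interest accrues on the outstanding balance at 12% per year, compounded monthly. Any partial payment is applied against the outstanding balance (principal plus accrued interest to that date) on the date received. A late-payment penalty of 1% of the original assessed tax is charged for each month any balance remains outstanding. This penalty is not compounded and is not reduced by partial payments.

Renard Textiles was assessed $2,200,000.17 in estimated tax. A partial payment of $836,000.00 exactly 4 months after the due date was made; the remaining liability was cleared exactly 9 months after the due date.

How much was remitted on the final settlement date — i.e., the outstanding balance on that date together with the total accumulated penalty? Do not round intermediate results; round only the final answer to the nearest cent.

$1,725,463.40

Monthly rate = 12% ÷ 12 = 1%
Balance at month 4: $2,200,000.1700 × (1 + 0.01)^4 = $2,289,328.9989…
After $836,000.00 payment: $2,289,328.9989… − $836,000.00 = $1,453,328.9989…
Balance at month 9: $1,453,328.9989… × (1 + 0.01)^5 = $1,527,463.3839…
Penalty: 9 × 1% × $2,200,000.17 = $198,000.02…
Final settlement = outstanding balance + penalty = $1,527,463.3839… + $198,000.02… = $1,725,463.40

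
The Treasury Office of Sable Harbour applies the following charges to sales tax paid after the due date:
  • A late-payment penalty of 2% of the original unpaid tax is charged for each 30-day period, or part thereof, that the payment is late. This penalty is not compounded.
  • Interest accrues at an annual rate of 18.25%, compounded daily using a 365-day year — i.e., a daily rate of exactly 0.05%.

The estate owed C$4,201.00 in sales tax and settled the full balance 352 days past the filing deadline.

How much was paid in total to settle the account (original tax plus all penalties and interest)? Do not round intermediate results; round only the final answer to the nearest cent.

Penalty periods: ⌈352/30⌉ = 12; penalty = 12 × 2% × C$4,201.00 = C$1,008.24
Interest: C$4,201.00 × ((1 + 0.0005)^352 − 1) = C$4,201.00 × 0.19238561… = C$808.2119…
Total = C$4,201.00 + C$1,008.2400 + C$808.2119… = C$6,017.45

C$6,017.45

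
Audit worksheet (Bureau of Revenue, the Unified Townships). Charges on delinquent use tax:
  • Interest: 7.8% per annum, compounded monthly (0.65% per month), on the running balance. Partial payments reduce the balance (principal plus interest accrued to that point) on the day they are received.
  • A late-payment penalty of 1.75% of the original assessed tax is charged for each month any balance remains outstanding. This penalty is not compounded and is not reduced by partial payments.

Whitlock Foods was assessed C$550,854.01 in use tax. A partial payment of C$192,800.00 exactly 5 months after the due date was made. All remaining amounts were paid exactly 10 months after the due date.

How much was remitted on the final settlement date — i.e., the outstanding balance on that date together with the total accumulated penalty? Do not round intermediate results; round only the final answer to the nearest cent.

Balance at month 5: C$550,854.0100 × (1 + 0.0065)^5 = C$568,991.0188…
After C$192,800.00 payment: C$568,991.0188… − C$192,800.00 = C$376,191.0188…
Balance at month 10: C$376,191.0188… × (1 + 0.0065)^5 = C$388,577.2041…
Penalty: 10 × 1.75% × C$550,854.01 = C$96,399.45…
Final settlement = outstanding balance + penalty = C$388,577.2041… + C$96,399.45… = C$484,976.66

C$484,976.66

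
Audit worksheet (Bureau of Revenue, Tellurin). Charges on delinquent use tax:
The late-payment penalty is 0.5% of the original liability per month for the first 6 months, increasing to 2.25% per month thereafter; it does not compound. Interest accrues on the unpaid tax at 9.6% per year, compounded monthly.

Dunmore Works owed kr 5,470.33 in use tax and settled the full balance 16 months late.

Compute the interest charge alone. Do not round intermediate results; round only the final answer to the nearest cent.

kr 743.82

Interest (9.6%/yr ÷ 12 = 0.8%/month): kr 5,470.33 × ((1 + 0.008)^16 − 1) = kr 743.8244…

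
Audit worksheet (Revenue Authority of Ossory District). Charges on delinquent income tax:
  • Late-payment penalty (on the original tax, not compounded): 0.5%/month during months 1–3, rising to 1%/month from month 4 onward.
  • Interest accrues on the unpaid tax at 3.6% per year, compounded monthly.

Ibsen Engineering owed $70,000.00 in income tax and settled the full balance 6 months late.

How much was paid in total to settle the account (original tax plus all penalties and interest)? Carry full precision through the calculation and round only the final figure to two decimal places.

$74,419.49

Penalty, months 1–3: 3 × 0.5% × $70,000.00 = $1,050.00
Penalty, months 4–6: 3 × 1% × $70,000.00 = $2,100.00
Interest (3.6%/yr ÷ 12 = 0.3%/month): $70,000.00 × ((1 + 0.003)^6 − 1) = $1,269.4879…
Total = $70,000.00 + $3,150.0000 + $1,269.4879… = $74,419.49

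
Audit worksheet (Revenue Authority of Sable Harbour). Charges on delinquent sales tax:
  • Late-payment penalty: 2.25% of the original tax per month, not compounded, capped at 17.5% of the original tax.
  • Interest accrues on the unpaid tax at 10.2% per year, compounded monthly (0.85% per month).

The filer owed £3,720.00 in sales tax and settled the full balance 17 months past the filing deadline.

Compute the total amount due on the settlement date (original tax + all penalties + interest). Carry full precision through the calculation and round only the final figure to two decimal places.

£4,946.69

Penalty (uncapped): 17 × 2.25% × £3,720.00 = £1,422.90; cap = 17.5% × £3,720.00 = £651.00 → penalty = £651.00
Interest: £3,720.00 × ((1 + 0.0085)^17 − 1) = £3,720.00 × 0.1547563… = £575.6935…
Total = £3,720.00 + £651.0000 + £575.6935… = £4,946.69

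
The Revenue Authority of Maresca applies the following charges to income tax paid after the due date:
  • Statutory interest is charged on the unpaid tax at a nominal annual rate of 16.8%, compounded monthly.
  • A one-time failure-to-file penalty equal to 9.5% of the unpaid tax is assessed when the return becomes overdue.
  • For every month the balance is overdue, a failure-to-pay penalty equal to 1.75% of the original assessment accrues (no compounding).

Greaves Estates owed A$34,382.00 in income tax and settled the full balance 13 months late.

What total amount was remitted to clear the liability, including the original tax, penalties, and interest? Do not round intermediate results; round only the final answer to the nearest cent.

A$52,281.30

Failure-to-file penalty: 9.5% × A$34,382.00 = A$3,266.29
Failure-to-pay penalty: 13 × 1.75% × A$34,382.00 = A$7,821.91…
Interest (16.8%/yr ÷ 12 = 1.4%/month): A$34,382.00 × ((1 + 0.014)^13 − 1) = A$6,811.1071…
Total = A$34,382.00 + A$11,088.1950 + A$6,811.1071… = A$52,281.30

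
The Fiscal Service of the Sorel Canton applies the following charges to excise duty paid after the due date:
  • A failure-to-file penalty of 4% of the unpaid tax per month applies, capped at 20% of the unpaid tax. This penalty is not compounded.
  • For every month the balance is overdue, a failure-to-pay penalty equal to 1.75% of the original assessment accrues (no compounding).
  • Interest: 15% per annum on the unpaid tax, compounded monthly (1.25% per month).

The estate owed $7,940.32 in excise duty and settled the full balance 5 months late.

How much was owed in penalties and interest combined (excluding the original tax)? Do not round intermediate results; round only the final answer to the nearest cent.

Failure-to-file: 5 × 4% × $7,940.32 = $1,588.06…, capped at 20% × $7,940.32 = $1,588.06…
Failure-to-pay penalty = 1.75% × $7,940.32 × 5 mo = $694.78…
Interest: $7,940.32 × ((1 + 0.0125)^5 − 1) = $7,940.32 × 0.0640822… = $508.8328…
Penalties + interest = $2,282.8420 + $508.8328… = $2,791.67

$2,791.67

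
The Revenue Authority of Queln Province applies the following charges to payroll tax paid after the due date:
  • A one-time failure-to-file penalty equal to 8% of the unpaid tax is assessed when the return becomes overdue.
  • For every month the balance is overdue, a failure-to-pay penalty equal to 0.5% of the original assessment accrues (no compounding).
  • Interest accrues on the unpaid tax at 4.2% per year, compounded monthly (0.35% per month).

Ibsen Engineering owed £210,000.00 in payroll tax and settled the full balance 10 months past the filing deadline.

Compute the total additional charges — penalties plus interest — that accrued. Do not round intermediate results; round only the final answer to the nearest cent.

Failure-to-file penalty: 8% × £210,000.00 = £16,800.00
Failure-to-pay penalty = 0.5% × £210,000.00 × 10 mo = £10,500.00
Interest: £210,000.00 × ((1 + 0.0035)^10 − 1) = £210,000.00 × 0.0355564… = £7,466.8496…
Penalties + interest = £27,300.0000 + £7,466.8496… = £34,766.85

£34,766.85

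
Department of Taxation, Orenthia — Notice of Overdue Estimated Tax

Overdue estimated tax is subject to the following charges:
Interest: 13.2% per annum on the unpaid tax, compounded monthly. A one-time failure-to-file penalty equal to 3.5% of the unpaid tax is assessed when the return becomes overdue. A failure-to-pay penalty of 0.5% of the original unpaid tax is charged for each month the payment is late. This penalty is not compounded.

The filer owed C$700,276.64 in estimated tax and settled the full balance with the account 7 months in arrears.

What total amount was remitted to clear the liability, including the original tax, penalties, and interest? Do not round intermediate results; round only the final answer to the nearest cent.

Failure-to-file penalty: 3.5% × C$700,276.64 = C$24,509.68…
Failure-to-pay penalty = 0.5% × C$700,276.64 × 7 mo = C$24,509.68…
Interest (13.2%/yr ÷ 12 = 1.1%/month): C$700,276.64 × ((1 + 0.011)^7 − 1) = C$55,733.6878…
Total = C$700,276.64 + C$49,019.3648 + C$55,733.6878… = C$805,029.69

C$805,029.69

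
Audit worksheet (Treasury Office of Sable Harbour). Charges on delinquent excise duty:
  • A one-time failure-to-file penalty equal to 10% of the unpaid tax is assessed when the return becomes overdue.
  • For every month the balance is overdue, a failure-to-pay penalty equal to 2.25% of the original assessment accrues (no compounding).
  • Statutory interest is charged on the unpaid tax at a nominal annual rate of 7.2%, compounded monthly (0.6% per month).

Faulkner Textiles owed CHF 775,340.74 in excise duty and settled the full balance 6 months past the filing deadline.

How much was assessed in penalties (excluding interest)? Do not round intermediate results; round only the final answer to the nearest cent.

CHF 182,205.07

Failure-to-file penalty: 10% × CHF 775,340.74 = CHF 77,534.07…
Failure-to-pay penalty = 2.25% × CHF 775,340.74 × 6 mo = CHF 104,671.00…
Total penalty = CHF 77,534.07… + CHF 104,671.00… = CHF 182,205.07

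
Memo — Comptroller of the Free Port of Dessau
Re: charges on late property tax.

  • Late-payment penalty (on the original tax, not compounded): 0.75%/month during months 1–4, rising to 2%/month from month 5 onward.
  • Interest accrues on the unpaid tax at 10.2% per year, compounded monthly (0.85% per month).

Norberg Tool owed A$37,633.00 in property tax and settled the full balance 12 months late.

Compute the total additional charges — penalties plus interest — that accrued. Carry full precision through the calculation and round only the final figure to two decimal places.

A$11,173.47

Penalty, months 1–4: 4 × 0.75% × A$37,633.00 = A$1,128.99
Penalty, months 5–12: 8 × 2% × A$37,633.00 = A$6,021.28
Interest: A$37,633.00 × ((1 + 0.0085)^12 − 1) = A$37,633.00 × 0.1069062… = A$4,023.2020…
Penalties + interest = A$7,150.2700 + A$4,023.2020… = A$11,173.47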